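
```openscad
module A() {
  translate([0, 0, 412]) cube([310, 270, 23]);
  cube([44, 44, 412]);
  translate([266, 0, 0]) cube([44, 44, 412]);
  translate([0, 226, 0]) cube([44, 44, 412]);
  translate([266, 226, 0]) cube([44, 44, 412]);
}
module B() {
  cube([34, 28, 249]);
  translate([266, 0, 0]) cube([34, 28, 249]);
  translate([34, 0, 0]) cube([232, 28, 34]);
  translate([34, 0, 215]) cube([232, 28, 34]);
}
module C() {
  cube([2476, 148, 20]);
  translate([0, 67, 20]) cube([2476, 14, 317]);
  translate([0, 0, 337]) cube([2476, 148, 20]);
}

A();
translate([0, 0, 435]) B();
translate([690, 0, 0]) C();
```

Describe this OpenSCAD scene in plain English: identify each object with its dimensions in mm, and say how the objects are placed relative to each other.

A is a four-legged stool. The seat is a 310×270×23 mm slab whose top surface is at z = 435 mm; four square legs, each 44×44 mm in cross-section, run from the floor (z = 0) to the underside of the seat, each flush with a corner of the seat.

B is a picture frame with a 232×181 mm rectangular opening (x by z) and a uniform 34 mm border on every side. Frame depth is 28 mm along y. It is built from two vertical stiles running the full outside height and two horizontal rails spanning the gap between the stiles.

C is an I-beam lying along x, 2476 mm long. Overall section height 357 mm. Two flanges 148 mm wide (y) and 20 mm thick, one on the floor and one at the top; a web 14 mm thick runs between them, centred on the flange width.

The picture frame is on top of the stool. The I-beam is on the floor beside the stool on its +x side.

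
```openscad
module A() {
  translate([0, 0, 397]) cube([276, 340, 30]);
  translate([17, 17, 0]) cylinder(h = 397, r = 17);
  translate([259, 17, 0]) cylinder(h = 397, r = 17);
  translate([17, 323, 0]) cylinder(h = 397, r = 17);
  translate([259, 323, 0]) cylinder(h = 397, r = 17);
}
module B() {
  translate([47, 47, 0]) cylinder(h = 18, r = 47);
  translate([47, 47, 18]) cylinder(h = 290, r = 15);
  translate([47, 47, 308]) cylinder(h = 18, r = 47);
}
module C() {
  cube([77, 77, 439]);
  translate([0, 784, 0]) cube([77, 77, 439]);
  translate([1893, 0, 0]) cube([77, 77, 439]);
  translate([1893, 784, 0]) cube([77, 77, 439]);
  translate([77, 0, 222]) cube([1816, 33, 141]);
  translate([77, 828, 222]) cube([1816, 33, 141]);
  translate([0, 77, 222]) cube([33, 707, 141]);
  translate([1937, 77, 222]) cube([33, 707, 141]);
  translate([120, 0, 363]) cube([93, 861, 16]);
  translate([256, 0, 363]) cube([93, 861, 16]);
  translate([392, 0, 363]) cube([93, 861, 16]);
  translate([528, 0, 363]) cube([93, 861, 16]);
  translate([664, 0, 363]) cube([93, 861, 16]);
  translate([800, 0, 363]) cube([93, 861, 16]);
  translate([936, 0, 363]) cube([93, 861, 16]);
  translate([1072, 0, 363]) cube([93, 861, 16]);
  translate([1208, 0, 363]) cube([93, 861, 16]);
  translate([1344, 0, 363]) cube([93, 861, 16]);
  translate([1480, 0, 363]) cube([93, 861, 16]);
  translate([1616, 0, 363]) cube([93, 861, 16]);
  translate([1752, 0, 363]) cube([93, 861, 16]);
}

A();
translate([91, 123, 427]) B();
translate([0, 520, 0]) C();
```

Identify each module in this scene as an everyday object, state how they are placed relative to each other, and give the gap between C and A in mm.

The bed frame's nearest face is 180 mm from the stool's +y face.

A is a stool. B is a spool. C is a bed frame. The spool is on top of the stool, centred. The bed frame is on the floor beside the stool on its +y side. The gap between the bed frame and the stool is 180 mm.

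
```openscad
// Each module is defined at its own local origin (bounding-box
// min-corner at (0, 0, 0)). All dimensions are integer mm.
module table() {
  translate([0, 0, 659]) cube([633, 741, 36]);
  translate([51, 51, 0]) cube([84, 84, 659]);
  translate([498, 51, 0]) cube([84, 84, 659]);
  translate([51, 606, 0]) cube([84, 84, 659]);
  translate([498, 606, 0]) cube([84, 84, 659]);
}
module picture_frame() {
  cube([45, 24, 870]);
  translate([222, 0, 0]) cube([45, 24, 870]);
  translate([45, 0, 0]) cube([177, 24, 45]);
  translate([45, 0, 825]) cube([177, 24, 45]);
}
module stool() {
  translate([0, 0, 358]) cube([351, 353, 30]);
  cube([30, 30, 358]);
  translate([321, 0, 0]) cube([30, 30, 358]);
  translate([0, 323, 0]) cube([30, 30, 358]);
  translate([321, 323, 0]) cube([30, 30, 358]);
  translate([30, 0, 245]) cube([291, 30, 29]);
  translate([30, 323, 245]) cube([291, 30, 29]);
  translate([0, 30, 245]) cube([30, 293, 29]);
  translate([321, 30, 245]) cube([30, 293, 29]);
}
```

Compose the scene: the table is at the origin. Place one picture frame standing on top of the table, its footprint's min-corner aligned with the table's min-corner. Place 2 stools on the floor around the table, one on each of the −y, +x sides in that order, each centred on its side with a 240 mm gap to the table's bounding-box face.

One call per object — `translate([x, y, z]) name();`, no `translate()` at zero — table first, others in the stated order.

table();
translate([0, 0, 695]) picture_frame();
translate([141, -593, 0]) stool();
translate([873, 194, 0]) stool();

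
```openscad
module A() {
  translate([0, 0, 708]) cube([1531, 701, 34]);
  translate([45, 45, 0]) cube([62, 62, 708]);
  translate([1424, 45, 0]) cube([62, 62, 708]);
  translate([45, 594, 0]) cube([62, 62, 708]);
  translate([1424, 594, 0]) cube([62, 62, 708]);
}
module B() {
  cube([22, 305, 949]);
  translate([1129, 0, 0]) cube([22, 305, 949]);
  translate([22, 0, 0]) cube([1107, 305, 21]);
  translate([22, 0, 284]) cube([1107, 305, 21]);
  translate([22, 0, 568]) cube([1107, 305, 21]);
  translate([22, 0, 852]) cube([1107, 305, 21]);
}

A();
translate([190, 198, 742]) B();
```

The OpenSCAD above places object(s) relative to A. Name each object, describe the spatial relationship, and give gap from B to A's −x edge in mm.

A is a table. B is a bookshelf. The bookshelf is on top of the table, centred. The gap from the bookshelf to the table's −x edge is 190 mm.

The bookshelf's min-x is at 190; the table's min-x is 0; gap = 190 mm.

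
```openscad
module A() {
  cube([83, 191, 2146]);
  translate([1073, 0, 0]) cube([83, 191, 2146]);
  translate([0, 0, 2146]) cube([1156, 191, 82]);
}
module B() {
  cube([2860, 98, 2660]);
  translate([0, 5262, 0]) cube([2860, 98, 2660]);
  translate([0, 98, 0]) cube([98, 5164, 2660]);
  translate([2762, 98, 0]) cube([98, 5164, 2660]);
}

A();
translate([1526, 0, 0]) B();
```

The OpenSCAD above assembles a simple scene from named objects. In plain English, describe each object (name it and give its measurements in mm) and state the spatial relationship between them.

A is a rectangular door frame: two vertical jambs of 83×191 mm section, 2146 mm tall, with a clear opening 990 mm wide between their inner faces. A header 82 mm tall and 191 mm deep lies on top of the jambs and spans the full outside width.

B is the wall frame of a small rectangular building: four walls, each 2660 mm tall and 98 mm thick, enclosing a footprint 2860 mm (x) by 5360 mm (y) outside-to-outside, with no floor or roof. The front and back walls (the −y and +y sides) span the full width; the two side walls fit between them.

The house frame is on the floor beside the door frame on its +x side.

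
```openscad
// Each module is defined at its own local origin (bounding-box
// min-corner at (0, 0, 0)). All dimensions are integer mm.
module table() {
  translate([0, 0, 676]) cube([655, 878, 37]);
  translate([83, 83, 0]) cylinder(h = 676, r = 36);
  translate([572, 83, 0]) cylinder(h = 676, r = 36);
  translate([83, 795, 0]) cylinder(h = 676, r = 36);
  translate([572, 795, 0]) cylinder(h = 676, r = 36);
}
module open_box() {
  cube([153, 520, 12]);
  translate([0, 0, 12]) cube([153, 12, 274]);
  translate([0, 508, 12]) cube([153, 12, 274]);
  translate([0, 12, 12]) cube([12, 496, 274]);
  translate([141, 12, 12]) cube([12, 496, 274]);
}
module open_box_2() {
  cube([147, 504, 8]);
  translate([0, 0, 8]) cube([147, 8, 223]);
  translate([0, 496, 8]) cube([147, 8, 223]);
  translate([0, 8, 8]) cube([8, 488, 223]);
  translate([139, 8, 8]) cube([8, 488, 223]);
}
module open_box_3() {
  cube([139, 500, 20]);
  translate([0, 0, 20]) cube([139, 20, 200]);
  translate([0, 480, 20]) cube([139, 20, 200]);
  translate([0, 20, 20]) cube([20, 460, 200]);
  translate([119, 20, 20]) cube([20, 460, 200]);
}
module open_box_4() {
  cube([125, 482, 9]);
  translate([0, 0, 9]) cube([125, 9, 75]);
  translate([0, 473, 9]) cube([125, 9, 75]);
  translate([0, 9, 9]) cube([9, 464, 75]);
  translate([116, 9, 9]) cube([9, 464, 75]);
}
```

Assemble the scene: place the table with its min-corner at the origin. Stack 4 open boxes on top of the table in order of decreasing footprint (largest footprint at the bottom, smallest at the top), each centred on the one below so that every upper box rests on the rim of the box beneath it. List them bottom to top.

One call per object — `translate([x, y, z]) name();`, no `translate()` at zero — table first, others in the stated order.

table();
translate([251, 179, 713]) open_box();
translate([254, 187, 999]) open_box_2();
translate([258, 189, 1230]) open_box_3();
translate([265, 198, 1450]) open_box_4();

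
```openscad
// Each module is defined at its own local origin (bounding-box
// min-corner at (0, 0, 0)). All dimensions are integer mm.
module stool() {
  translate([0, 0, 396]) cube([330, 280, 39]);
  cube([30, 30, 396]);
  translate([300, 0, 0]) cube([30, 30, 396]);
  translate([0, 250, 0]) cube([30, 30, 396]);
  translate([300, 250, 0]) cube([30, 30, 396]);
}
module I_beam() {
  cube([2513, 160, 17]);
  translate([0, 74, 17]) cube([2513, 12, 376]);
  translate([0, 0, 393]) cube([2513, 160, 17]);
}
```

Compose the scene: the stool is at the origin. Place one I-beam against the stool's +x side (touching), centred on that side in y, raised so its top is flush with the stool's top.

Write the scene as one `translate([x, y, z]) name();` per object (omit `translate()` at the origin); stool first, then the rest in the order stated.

stool();
translate([330, 60, 25]) I_beam();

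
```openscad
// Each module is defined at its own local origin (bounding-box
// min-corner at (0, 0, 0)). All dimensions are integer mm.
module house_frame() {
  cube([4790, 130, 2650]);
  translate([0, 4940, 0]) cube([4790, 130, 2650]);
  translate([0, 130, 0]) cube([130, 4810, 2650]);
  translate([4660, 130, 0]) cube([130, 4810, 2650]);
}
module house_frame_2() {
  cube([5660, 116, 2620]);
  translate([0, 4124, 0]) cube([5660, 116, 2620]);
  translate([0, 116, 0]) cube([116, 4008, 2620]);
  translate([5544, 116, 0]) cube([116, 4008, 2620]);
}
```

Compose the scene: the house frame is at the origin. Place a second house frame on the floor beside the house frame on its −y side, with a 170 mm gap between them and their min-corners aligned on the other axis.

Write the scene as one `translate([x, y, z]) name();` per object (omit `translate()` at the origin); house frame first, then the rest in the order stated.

house_frame();
translate([0, -4410, 0]) house_frame_2();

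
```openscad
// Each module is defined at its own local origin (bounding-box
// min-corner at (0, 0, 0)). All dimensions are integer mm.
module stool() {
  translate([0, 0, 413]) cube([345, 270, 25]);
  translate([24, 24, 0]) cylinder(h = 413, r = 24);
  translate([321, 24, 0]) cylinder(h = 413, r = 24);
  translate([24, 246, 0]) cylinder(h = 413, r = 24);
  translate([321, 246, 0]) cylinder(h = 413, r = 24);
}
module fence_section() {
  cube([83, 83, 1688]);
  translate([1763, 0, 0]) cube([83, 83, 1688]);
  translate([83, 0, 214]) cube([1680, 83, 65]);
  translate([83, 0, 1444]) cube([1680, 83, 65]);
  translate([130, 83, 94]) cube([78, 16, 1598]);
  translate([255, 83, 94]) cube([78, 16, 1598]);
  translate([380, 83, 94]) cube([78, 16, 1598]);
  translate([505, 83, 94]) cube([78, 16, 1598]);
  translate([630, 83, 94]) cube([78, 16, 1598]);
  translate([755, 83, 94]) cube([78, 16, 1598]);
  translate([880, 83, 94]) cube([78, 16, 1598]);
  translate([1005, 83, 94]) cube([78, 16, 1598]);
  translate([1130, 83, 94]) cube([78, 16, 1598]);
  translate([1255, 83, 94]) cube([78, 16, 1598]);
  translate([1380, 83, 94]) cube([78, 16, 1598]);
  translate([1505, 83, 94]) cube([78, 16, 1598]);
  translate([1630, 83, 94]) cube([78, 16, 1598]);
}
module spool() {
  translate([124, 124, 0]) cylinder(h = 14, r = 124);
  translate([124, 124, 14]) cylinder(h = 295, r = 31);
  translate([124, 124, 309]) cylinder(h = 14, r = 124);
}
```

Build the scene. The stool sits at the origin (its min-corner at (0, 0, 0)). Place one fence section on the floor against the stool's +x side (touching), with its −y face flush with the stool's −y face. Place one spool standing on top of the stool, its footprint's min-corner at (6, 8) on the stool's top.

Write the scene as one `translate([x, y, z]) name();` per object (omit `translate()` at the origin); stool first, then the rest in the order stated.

stool();
translate([345, 0, 0]) fence_section();
translate([6, 8, 438]) spool();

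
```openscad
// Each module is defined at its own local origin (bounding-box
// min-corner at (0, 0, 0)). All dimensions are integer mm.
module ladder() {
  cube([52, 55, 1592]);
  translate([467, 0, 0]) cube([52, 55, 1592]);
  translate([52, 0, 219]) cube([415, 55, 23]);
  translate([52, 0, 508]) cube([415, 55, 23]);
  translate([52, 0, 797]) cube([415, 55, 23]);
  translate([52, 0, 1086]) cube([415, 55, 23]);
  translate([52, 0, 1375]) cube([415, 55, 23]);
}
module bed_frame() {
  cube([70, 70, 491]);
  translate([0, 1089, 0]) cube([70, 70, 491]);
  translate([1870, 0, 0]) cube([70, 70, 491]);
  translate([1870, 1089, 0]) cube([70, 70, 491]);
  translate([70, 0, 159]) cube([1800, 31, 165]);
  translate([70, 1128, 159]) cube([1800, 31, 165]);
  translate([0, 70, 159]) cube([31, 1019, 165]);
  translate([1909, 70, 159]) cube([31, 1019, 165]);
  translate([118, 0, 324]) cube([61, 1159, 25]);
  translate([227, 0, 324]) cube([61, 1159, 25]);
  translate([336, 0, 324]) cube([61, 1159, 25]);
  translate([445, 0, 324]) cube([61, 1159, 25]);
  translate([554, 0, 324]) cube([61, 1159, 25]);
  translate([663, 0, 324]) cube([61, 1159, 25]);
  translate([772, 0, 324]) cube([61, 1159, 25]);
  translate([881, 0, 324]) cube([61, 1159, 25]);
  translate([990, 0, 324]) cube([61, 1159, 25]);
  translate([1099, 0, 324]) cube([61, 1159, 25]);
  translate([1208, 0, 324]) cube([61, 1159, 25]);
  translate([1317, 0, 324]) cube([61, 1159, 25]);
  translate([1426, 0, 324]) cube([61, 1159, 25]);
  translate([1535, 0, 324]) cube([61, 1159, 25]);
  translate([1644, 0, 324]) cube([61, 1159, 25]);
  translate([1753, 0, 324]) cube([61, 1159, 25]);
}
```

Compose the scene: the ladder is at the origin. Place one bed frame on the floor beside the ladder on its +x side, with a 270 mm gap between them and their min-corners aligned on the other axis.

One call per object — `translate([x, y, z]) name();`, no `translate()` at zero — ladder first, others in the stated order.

ladder();
translate([789, 0, 0]) bed_frame();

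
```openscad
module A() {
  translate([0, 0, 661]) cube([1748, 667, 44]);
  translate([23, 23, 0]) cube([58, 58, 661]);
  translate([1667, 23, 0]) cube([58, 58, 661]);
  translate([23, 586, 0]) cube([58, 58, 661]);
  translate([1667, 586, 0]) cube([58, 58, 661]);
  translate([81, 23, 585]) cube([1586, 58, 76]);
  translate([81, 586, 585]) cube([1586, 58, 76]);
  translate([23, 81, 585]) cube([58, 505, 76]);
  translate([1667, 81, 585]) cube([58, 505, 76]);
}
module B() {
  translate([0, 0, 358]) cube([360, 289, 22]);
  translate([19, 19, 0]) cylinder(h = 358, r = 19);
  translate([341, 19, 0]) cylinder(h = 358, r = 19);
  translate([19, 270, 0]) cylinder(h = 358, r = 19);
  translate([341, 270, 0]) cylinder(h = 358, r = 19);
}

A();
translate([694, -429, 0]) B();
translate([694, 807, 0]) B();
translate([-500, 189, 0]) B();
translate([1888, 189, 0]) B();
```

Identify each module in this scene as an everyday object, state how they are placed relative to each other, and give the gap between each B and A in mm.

Each stool's nearest face is 140 mm from the table's bounding box.

A is a table. B is a stool. Four stools sit around the table at the −y, +y, −x, +x sides. The gap between each stool and the table is 140 mm.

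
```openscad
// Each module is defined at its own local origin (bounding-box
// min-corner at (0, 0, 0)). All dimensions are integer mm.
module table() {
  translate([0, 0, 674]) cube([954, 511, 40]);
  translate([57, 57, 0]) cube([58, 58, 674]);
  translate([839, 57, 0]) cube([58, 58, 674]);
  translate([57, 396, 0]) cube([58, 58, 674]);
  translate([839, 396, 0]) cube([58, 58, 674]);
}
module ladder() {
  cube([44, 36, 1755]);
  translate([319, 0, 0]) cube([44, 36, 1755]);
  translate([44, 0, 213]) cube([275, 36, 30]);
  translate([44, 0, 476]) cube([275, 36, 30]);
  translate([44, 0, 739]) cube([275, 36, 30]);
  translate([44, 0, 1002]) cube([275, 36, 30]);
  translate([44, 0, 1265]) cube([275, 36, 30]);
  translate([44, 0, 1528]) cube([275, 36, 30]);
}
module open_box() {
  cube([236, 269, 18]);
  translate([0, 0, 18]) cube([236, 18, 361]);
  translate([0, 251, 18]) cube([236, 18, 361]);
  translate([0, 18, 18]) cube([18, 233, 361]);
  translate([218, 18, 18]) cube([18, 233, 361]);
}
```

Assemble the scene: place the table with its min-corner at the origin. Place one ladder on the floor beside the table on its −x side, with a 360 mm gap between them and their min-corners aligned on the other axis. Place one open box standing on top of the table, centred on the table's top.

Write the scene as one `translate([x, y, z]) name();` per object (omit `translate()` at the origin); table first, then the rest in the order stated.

table();
translate([-723, 0, 0]) ladder();
translate([359, 121, 714]) open_box();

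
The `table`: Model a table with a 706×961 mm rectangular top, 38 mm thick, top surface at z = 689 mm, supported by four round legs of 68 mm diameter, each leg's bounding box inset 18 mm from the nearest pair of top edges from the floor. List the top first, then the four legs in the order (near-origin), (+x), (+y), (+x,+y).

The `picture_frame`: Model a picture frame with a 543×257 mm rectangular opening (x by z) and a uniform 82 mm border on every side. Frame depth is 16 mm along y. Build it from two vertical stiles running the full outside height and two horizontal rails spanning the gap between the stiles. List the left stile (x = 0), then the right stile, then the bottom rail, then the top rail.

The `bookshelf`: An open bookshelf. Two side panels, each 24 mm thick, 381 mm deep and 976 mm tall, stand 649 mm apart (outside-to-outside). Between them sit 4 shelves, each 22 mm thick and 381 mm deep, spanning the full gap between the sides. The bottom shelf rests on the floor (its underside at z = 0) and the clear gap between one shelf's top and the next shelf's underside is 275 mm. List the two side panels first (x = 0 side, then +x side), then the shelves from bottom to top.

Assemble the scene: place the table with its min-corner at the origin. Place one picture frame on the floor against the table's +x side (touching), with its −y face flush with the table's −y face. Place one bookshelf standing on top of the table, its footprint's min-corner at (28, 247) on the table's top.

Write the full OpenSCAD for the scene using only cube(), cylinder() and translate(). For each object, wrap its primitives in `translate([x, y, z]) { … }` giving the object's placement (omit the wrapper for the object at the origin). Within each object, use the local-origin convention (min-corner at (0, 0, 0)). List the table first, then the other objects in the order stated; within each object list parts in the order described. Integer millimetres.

translate([0, 0, 651]) cube([706, 961, 38]);
translate([52, 52, 0]) cylinder(h = 651, r = 34);
translate([654, 52, 0]) cylinder(h = 651, r = 34);
translate([52, 909, 0]) cylinder(h = 651, r = 34);
translate([654, 909, 0]) cylinder(h = 651, r = 34);
translate([706, 0, 0]) {
  cube([82, 16, 421]);
  translate([625, 0, 0]) cube([82, 16, 421]);
  translate([82, 0, 0]) cube([543, 16, 82]);
  translate([82, 0, 339]) cube([543, 16, 82]);
}
translate([28, 247, 689]) {
  cube([24, 381, 976]);
  translate([625, 0, 0]) cube([24, 381, 976]);
  translate([24, 0, 0]) cube([601, 381, 22]);
  translate([24, 0, 297]) cube([601, 381, 22]);
  translate([24, 0, 594]) cube([601, 381, 22]);
  translate([24, 0, 891]) cube([601, 381, 22]);
}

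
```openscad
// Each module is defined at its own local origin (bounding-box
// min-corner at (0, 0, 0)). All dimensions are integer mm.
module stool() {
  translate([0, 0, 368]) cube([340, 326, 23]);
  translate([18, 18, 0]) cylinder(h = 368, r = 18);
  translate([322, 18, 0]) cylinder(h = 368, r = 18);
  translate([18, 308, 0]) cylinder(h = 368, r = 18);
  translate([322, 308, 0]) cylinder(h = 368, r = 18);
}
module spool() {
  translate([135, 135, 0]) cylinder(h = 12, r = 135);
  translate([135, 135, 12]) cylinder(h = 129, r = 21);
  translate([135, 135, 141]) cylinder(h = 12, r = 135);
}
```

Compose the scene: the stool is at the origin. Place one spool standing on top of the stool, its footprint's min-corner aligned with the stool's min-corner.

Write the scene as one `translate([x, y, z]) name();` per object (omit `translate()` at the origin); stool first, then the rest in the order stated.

stool();
translate([0, 0, 391]) spool();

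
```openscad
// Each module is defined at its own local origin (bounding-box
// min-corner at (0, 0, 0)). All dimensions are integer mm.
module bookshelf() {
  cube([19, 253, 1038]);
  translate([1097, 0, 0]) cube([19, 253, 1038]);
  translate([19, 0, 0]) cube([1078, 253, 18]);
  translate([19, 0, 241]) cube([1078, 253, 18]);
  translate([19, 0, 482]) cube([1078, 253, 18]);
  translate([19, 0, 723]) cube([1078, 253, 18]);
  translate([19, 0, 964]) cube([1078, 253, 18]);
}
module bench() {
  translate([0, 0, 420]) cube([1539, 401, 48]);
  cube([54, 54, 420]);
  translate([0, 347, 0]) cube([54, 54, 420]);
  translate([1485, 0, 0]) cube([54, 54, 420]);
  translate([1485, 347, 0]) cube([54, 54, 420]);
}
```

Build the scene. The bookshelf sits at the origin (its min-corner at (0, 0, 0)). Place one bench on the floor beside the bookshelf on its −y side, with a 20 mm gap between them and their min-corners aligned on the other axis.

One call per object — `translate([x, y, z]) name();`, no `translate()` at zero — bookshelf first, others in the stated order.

bookshelf();
translate([0, -421, 0]) bench();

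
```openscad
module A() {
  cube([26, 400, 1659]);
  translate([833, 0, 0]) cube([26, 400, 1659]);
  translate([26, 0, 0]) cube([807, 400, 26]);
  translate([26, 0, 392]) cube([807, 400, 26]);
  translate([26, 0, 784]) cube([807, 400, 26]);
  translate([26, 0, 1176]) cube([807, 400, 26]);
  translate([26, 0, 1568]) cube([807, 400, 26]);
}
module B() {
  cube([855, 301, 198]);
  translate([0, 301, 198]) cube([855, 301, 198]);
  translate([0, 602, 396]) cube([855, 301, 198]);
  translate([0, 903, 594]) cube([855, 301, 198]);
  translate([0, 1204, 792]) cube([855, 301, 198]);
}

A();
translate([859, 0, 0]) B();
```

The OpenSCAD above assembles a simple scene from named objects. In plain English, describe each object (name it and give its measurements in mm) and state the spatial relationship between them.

A is an open bookshelf. Two side panels, each 26 mm thick, 400 mm deep and 1659 mm tall, stand 859 mm apart (outside-to-outside). Between them sit 5 shelves, each 26 mm thick and 400 mm deep, spanning the full gap between the sides. The bottom shelf rests on the floor (its underside at z = 0) and the clear gap between one shelf's top and the next shelf's underside is 366 mm.

B is a straight staircase of 5 solid steps. Each step is 855 mm wide (x), 301 mm deep (y, the going) and 198 mm tall (the rise). The first step rests on the floor; each subsequent step sits one going further in +y and one rise higher in +z, directly behind and above the previous step with no overlap.

The staircase is against the bookshelf's +x side, with their −y faces flush.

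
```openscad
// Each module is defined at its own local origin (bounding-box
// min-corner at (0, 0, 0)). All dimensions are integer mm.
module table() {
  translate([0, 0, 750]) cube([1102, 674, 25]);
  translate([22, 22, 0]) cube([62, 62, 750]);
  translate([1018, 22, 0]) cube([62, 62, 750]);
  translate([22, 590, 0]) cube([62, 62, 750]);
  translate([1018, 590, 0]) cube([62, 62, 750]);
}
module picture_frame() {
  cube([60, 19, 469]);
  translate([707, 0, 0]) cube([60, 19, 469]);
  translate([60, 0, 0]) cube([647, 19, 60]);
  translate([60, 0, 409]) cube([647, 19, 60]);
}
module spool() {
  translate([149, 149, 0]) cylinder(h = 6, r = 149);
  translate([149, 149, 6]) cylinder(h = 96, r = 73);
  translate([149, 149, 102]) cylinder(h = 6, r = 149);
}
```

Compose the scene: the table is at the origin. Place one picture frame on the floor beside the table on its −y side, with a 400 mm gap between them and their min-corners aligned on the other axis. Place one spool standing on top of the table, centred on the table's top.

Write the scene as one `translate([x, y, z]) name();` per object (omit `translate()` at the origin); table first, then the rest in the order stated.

table();
translate([0, -419, 0]) picture_frame();
translate([402, 188, 775]) spool();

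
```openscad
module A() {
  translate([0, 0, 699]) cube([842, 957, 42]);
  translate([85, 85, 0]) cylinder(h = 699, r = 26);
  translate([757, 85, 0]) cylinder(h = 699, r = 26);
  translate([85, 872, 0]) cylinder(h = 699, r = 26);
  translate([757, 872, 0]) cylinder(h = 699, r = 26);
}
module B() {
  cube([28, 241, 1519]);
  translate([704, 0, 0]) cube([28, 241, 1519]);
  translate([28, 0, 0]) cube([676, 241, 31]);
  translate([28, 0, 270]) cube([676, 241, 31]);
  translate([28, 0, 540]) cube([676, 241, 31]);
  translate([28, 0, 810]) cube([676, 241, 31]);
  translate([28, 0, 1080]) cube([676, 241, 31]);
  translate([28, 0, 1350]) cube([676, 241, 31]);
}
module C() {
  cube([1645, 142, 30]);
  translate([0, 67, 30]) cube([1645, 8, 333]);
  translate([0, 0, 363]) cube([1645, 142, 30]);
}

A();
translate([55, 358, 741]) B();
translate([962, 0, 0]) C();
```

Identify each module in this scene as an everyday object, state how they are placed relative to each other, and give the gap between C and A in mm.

The I-beam's nearest face is 120 mm from the table's +x face.

A is a table. B is a bookshelf. C is an I-beam. The bookshelf is on top of the table, centred. The I-beam is on the floor beside the table on its +x side. The gap between the I-beam and the table is 120 mm.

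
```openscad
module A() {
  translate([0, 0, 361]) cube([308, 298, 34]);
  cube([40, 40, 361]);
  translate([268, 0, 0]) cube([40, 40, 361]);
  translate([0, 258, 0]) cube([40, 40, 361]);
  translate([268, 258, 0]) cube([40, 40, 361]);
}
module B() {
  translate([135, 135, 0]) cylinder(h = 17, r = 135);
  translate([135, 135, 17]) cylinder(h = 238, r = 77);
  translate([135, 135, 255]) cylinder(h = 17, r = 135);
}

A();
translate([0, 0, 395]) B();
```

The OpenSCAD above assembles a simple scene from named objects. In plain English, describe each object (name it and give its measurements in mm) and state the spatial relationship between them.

A is a four-legged stool. The seat is 308×298 mm, 34 mm thick, top at z = 395 mm. It stands on four square legs, each 40×40 mm in cross-section, from z = 0 to the seat underside, each flush with a corner of the seat.

B is a spool: two coaxial disc flanges of radius 135 mm and thickness 17 mm, joined by a core cylinder of radius 77 mm and height 238 mm. The lower flange rests on z = 0 and the three cylinders share a vertical axis.

The spool is on top of the stool.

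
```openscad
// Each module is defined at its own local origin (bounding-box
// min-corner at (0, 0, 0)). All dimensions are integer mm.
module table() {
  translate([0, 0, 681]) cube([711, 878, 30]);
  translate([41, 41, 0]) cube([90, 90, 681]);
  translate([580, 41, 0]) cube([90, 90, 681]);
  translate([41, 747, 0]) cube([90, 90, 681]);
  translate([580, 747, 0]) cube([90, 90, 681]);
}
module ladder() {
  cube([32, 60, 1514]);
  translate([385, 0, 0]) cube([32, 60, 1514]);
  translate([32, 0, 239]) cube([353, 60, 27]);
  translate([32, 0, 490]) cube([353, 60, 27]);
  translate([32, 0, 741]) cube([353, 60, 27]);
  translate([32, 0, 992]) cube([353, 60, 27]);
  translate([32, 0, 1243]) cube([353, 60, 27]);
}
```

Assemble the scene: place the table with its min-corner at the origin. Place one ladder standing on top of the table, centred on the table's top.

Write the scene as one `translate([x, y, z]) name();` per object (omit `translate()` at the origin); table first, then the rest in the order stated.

table();
translate([147, 409, 711]) ladder();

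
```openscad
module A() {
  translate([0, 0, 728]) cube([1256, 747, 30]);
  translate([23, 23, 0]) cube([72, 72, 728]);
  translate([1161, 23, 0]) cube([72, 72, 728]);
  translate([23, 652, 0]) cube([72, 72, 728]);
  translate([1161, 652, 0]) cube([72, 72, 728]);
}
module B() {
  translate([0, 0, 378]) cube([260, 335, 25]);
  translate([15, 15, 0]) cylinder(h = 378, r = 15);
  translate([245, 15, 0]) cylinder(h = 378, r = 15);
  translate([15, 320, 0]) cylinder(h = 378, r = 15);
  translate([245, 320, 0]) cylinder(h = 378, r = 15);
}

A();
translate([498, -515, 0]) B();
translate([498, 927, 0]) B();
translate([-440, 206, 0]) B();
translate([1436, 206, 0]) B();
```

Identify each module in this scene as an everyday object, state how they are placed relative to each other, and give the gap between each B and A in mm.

A is a table. B is a stool. Four stools sit around the table at the −y, +y, −x, +x sides. The gap between each stool and the table is 180 mm.

Each stool's nearest face is 180 mm from the table's bounding box.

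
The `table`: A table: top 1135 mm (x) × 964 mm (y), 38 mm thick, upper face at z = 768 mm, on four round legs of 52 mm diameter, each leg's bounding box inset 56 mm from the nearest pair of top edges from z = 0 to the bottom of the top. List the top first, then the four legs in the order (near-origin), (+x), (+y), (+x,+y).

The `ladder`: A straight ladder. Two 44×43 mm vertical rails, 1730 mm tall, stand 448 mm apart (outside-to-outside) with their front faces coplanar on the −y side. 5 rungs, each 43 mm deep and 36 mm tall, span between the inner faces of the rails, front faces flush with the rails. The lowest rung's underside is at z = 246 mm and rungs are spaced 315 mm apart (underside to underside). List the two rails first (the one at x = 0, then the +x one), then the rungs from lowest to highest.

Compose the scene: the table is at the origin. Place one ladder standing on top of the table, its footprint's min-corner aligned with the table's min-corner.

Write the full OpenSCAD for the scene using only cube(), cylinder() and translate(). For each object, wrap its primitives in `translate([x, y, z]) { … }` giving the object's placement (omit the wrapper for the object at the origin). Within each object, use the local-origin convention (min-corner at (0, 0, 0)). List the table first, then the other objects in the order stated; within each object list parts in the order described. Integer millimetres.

translate([0, 0, 730]) cube([1135, 964, 38]);
translate([82, 82, 0]) cylinder(h = 730, r = 26);
translate([1053, 82, 0]) cylinder(h = 730, r = 26);
translate([82, 882, 0]) cylinder(h = 730, r = 26);
translate([1053, 882, 0]) cylinder(h = 730, r = 26);
translate([0, 0, 768]) {
  cube([44, 43, 1730]);
  translate([404, 0, 0]) cube([44, 43, 1730]);
  translate([44, 0, 246]) cube([360, 43, 36]);
  translate([44, 0, 561]) cube([360, 43, 36]);
  translate([44, 0, 876]) cube([360, 43, 36]);
  translate([44, 0, 1191]) cube([360, 43, 36]);
  translate([44, 0, 1506]) cube([360, 43, 36]);
}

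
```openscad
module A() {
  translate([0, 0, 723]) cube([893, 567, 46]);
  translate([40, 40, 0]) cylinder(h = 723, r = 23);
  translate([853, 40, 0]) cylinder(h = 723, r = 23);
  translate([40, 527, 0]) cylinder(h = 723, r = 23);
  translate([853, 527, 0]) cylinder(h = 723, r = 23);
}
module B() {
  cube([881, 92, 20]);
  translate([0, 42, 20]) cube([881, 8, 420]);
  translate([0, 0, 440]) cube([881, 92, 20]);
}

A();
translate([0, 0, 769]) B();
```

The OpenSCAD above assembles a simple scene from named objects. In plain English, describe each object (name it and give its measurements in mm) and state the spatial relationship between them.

A is a table: top 893 mm (x) × 567 mm (y), 46 mm thick, upper face at z = 769 mm, on four round legs of 46 mm diameter, each leg's bounding box inset 17 mm from the nearest pair of top edges, running from z = 0 to the bottom of the top.

B is an I-beam lying along x, 881 mm long. Overall section height 460 mm. Two flanges 92 mm wide (y) and 20 mm thick, one on the floor and one at the top; a web 8 mm thick runs between them, centred on the flange width.

The I-beam is on top of the table.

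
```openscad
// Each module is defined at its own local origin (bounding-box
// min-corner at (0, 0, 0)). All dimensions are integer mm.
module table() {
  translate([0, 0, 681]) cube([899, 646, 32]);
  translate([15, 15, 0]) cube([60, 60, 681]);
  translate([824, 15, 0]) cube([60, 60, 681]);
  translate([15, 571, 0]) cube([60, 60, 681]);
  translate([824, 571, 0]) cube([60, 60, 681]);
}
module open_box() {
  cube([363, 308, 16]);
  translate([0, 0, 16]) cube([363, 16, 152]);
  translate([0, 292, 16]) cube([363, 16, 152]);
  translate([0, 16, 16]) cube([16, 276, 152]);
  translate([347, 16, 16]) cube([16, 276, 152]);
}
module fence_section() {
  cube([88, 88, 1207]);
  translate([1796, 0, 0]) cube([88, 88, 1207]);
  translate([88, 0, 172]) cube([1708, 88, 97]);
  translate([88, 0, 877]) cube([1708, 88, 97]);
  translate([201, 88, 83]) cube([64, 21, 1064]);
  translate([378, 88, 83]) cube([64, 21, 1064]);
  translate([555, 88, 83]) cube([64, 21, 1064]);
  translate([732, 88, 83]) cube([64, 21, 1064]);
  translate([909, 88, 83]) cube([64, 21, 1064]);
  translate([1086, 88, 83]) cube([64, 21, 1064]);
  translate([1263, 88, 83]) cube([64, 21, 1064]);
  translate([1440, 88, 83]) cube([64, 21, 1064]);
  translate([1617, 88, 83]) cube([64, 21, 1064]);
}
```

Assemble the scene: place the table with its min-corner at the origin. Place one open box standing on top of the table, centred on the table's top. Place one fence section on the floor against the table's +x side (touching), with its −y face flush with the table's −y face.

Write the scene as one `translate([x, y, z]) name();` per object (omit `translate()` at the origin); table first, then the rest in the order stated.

table();
translate([268, 169, 713]) open_box();
translate([899, 0, 0]) fence_section();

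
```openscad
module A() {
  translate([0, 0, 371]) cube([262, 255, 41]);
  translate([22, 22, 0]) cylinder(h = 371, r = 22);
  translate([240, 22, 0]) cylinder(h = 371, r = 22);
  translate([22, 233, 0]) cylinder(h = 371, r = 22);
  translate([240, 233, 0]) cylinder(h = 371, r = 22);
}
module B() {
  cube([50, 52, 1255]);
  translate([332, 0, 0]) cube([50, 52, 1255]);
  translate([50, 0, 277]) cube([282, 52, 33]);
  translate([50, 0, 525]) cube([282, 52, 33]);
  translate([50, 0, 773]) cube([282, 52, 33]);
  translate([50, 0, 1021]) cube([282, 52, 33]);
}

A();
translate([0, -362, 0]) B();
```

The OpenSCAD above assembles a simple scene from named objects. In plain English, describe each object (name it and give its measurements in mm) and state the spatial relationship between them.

A is a four-legged stool. The seat is 262×255 mm, 41 mm thick, top at z = 412 mm. It stands on four round legs, each 44 mm in diameter, from z = 0 to the seat underside, each leg's axis is inset half a diameter from the nearest pair of seat edges (so the leg's bounding box is flush with the corner).

B is a wooden ladder with two side rails of 50×52 mm section and 1255 mm height, set 382 mm apart overall. Between them run 4 rectangular rungs (52 mm deep, 33 mm thick), front faces flush with the rails' −y face. The bottom of the first rung is 277 mm above the floor and each subsequent rung is 248 mm higher than the one below.

The ladder is on the floor beside the stool on its −y side.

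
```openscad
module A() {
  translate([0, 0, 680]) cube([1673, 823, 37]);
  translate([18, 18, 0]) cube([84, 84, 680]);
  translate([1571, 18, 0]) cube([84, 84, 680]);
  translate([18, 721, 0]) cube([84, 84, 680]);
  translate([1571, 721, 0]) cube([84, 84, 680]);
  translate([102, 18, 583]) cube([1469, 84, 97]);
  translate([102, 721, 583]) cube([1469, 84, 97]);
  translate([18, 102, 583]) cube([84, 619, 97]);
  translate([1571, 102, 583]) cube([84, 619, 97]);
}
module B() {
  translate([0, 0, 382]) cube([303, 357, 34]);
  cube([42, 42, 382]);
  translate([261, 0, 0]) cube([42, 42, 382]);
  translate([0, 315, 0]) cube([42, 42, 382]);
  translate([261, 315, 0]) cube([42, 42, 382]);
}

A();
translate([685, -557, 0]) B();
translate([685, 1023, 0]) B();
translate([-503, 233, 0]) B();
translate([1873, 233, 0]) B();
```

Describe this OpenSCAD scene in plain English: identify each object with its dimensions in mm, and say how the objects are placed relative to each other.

A is a table: top 1673 mm (x) × 823 mm (y), 37 mm thick, upper face at z = 717 mm, on four 84×84 mm square legs, each inset 18 mm from the nearest pair of top edges, running from z = 0 to the bottom of the top. Four apron rails, 84 mm thick and 97 mm tall, run between adjacent legs with their top edges flush with the underside of the top and their outer faces flush with the legs' outer faces.

B is a simple wooden stool: a rectangular seat 303 mm (x) by 357 mm (y), 34 mm thick, top face at z = 416 mm, on four square legs, each 42×42 mm in cross-section. The legs rest on z = 0, each flush with a corner of the seat.

Four stools sit around the table at the −y, +y, −x, +x sides.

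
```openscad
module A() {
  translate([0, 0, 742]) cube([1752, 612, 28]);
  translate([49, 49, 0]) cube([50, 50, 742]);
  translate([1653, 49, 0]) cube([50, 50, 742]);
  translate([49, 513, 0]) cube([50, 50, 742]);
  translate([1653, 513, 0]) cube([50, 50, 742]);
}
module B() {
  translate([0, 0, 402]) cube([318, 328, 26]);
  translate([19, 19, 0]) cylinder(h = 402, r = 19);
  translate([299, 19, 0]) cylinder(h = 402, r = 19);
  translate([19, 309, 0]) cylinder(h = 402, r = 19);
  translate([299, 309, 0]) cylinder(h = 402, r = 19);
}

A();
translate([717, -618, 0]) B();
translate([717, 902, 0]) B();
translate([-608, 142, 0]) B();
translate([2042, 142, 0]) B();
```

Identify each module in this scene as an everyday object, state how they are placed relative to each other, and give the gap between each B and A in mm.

A is a table. B is a stool. Four stools sit around the table at the −y, +y, −x, +x sides. The gap between each stool and the table is 290 mm.

Each stool's nearest face is 290 mm from the table's bounding box.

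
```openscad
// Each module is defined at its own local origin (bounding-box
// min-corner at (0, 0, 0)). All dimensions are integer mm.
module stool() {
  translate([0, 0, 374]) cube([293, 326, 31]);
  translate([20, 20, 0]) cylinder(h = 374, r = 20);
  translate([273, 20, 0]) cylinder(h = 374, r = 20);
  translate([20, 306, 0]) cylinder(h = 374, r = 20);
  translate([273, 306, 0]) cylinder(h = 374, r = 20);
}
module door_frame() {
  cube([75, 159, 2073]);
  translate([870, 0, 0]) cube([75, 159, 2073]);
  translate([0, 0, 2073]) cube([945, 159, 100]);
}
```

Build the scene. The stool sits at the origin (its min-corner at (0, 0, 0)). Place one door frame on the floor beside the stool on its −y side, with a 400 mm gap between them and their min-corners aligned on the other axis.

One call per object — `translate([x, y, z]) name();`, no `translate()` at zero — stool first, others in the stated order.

stool();
translate([0, -559, 0]) door_frame();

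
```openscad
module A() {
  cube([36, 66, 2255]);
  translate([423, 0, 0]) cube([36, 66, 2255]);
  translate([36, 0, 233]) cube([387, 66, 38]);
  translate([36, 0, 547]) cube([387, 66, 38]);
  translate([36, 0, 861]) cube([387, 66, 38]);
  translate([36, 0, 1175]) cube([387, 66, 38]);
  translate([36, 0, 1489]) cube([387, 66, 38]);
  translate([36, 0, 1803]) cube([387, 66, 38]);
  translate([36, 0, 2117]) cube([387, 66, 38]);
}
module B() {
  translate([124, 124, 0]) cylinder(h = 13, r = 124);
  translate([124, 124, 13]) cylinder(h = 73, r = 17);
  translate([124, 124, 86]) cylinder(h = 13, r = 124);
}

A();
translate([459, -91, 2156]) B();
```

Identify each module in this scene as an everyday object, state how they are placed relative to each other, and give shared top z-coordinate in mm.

Both tops at z = 2255 mm.

A is a ladder. B is a spool. The spool is beside the ladder with their tops flush at z = 2255. The shared top z-coordinate is 2255 mm.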